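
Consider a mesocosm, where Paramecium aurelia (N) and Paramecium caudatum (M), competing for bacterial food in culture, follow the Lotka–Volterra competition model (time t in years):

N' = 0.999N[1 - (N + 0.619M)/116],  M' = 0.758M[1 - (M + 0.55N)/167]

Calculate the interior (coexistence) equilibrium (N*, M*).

Setting both brackets to zero gives the nullclines N + 0.619M = 116 and 0.55N + M = 167.
Substituting M = 167 - 0.55N into the first: N(1 - 0.619·0.55) = 116 - 0.619·167.
So N* = 12.6/0.66 = 19.1, and then M* = 167 - 0.55·19.1 = 156.

N* ≈ 19.1, M* ≈ 156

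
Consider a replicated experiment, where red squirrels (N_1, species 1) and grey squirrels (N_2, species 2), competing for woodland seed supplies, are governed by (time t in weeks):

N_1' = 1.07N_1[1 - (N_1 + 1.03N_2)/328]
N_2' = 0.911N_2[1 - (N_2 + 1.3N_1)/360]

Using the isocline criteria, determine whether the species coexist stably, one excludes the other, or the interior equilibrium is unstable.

unstable coexistence (outcome depends on initial conditions)

Compare the nullcline intercepts: K1/α12 = 328/1.03 = 318 < K2 = 360; K2/α21 = 360/1.3 = 277 < K1 = 328.
Since both are reversed, neither can invade when rare; the interior point is a saddle.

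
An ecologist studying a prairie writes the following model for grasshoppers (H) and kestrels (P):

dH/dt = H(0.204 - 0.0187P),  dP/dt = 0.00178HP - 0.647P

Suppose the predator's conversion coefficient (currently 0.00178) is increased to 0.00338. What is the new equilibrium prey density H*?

At the interior fixed point, setting dP/dt = 0 with P > 0 fixes H* = (predator death rate)/(HP coefficient) — independent of the other coefficients.
With the change, H* = 0.647/0.00338 = 191; it falls from 363.

H* ≈ 191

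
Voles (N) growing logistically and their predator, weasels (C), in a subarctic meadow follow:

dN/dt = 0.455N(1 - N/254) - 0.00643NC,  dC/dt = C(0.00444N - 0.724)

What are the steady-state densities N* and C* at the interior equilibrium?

From dC/dt = 0 with C > 0: 0.00444N* = 0.724, so N* = 163.
Substitute into dN/dt = 0: 0.455(1 - 163/254) = 0.00643C*.
The bracket is 0.358, giving C* = 0.163/0.00643 = 25.3.

N* ≈ 163, C* ≈ 25.3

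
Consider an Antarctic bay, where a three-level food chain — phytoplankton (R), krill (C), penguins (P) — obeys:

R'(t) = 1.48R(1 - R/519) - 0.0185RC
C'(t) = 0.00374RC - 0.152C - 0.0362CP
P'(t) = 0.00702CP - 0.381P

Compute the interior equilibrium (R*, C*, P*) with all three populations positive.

From dP/dt = 0: 0.00702C* = 0.381, so C* = 54.3.
From dR/dt = 0: 1.48(1 - R*/519) = 0.0185·54.3, giving R* = 519·(1 - 0.678) = 167.
From dC/dt = 0: 0.00374·167 - 0.152 = 0.0362P*, so P* = 0.472/0.0362 = 13.

R* ≈ 167, C* ≈ 54.3, P* ≈ 13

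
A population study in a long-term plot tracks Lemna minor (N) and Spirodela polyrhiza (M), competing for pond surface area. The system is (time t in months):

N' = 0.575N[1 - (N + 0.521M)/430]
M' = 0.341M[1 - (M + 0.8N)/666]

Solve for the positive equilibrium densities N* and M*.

N* ≈ 142, M* ≈ 552

Setting both brackets to zero gives the nullclines N + 0.521M = 430 and 0.8N + M = 666.
Substituting M = 666 - 0.8N into the first: N(1 - 0.521·0.8) = 430 - 0.521·666.
So N* = 83/0.583 = 142, and then M* = 666 - 0.8·142 = 552.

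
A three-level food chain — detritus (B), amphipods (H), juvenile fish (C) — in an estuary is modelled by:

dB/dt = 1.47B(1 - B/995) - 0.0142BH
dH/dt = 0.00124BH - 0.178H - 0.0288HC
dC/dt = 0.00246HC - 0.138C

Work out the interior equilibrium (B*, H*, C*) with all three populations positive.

B* ≈ 456, H* ≈ 56.1, C* ≈ 13.4

From dC/dt = 0: 0.00246H* = 0.138, so H* = 56.1.
From dB/dt = 0: 1.47(1 - B*/995) = 0.0142·56.1, giving B* = 995·(1 - 0.542) = 456.
From dH/dt = 0: 0.00124·456 - 0.178 = 0.0288C*, so C* = 0.387/0.0288 = 13.4.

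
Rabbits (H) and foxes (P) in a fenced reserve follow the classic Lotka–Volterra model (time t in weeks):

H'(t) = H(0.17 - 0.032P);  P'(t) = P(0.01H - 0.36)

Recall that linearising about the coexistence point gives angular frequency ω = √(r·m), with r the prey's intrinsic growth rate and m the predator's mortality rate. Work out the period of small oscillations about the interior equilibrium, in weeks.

Here r = 0.17 and m = 0.36, so r·m = 0.0612.
ω = √0.0612 = 0.247 per week, hence T = 2π/ω ≈ 25.4 weeks.

T ≈ 25.4 weeks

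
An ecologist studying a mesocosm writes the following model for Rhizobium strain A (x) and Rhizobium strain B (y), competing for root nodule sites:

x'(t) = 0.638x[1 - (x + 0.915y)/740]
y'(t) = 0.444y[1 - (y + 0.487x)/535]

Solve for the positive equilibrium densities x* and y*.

x* ≈ 452, y* ≈ 315

Setting both brackets to zero gives the nullclines x + 0.915y = 740 and 0.487x + y = 535.
Substituting y = 535 - 0.487x into the first: x(1 - 0.915·0.487) = 740 - 0.915·535.
So x* = 250/0.554 = 452, and then y* = 535 - 0.487·452 = 315.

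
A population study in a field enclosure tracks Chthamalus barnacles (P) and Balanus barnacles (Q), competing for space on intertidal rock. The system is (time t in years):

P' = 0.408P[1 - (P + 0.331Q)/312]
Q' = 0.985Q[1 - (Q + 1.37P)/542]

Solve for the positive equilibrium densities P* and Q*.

Setting both brackets to zero gives the nullclines P + 0.331Q = 312 and 1.37P + Q = 542.
Substituting Q = 542 - 1.37P into the first: P(1 - 0.331·1.37) = 312 - 0.331·542.
So P* = 133/0.547 = 243, and then Q* = 542 - 1.37·243 = 210.

P* ≈ 243, Q* ≈ 210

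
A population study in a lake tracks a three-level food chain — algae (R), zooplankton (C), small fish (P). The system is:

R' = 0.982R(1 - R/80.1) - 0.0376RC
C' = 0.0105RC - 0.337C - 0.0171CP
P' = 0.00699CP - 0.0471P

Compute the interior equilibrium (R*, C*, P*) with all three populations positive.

R* ≈ 59.4, C* ≈ 6.74, P* ≈ 16.8

From dP/dt = 0: 0.00699C* = 0.0471, so C* = 6.74.
From dR/dt = 0: 0.982(1 - R*/80.1) = 0.0376·6.74, giving R* = 80.1·(1 - 0.258) = 59.4.
From dC/dt = 0: 0.0105·59.4 - 0.337 = 0.0171P*, so P* = 0.287/0.0171 = 16.8.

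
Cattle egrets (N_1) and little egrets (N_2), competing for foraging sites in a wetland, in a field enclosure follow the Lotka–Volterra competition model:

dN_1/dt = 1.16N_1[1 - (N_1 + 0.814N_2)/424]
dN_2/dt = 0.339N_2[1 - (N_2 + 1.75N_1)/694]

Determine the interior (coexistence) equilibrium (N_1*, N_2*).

N_1* ≈ 332, N_2* ≈ 113

Setting both brackets to zero gives the nullclines N_1 + 0.814N_2 = 424 and 1.75N_1 + N_2 = 694.
Substituting N_2 = 694 - 1.75N_1 into the first: N_1(1 - 0.814·1.75) = 424 - 0.814·694.
So N_1* = -141/-0.424 = 332, and then N_2* = 694 - 1.75·332 = 113.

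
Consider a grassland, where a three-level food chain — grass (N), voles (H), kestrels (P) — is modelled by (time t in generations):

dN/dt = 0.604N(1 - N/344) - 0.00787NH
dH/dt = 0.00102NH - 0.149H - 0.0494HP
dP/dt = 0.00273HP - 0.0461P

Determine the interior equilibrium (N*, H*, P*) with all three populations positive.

From dP/dt = 0: 0.00273H* = 0.0461, so H* = 16.9.
From dN/dt = 0: 0.604(1 - N*/344) = 0.00787·16.9, giving N* = 344·(1 - 0.22) = 268.
From dH/dt = 0: 0.00102·268 - 0.149 = 0.0494P*, so P* = 0.125/0.0494 = 2.52.

N* ≈ 268, H* ≈ 16.9, P* ≈ 2.52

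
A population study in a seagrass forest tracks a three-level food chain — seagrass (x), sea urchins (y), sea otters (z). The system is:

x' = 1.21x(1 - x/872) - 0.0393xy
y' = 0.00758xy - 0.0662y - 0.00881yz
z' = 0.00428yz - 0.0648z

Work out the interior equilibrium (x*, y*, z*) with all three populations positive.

From dz/dt = 0: 0.00428y* = 0.0648, so y* = 15.1.
From dx/dt = 0: 1.21(1 - x*/872) = 0.0393·15.1, giving x* = 872·(1 - 0.492) = 443.
From dy/dt = 0: 0.00758·443 - 0.0662 = 0.00881z*, so z* = 3.29/0.00881 = 374.

x* ≈ 443, y* ≈ 15.1, z* ≈ 374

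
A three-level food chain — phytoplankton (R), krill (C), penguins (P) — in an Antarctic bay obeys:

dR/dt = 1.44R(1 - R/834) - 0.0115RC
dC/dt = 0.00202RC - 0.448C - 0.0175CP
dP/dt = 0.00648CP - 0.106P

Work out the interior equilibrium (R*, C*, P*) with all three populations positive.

From dP/dt = 0: 0.00648C* = 0.106, so C* = 16.4.
From dR/dt = 0: 1.44(1 - R*/834) = 0.0115·16.4, giving R* = 834·(1 - 0.131) = 725.
From dC/dt = 0: 0.00202·725 - 0.448 = 0.0175P*, so P* = 1.02/0.0175 = 58.1.

R* ≈ 725, C* ≈ 16.4, P* ≈ 58.1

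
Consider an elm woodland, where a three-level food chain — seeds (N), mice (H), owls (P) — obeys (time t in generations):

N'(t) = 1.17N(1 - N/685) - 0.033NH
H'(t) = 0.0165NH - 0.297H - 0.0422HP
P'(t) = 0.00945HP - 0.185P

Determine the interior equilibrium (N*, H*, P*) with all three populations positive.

From dP/dt = 0: 0.00945H* = 0.185, so H* = 19.6.
From dN/dt = 0: 1.17(1 - N*/685) = 0.033·19.6, giving N* = 685·(1 - 0.552) = 307.
From dH/dt = 0: 0.0165·307 - 0.297 = 0.0422P*, so P* = 4.76/0.0422 = 113.

N* ≈ 307, H* ≈ 19.6, P* ≈ 113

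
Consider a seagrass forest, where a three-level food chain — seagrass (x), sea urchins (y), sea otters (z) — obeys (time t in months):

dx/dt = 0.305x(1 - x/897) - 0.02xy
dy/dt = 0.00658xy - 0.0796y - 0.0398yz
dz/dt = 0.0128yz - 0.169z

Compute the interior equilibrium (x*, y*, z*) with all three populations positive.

x* ≈ 120, y* ≈ 13.2, z* ≈ 17.9

From dz/dt = 0: 0.0128y* = 0.169, so y* = 13.2.
From dx/dt = 0: 0.305(1 - x*/897) = 0.02·13.2, giving x* = 897·(1 - 0.866) = 120.
From dy/dt = 0: 0.00658·120 - 0.0796 = 0.0398z*, so z* = 0.713/0.0398 = 17.9.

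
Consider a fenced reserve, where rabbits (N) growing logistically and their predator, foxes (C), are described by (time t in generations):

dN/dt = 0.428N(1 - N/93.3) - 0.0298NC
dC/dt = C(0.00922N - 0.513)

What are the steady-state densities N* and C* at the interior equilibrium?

From dC/dt = 0 with C > 0: 0.00922N* = 0.513, so N* = 55.6.
Substitute into dN/dt = 0: 0.428(1 - 55.6/93.3) = 0.0298C*.
The bracket is 0.404, giving C* = 0.173/0.0298 = 5.8.

N* ≈ 55.6, C* ≈ 5.8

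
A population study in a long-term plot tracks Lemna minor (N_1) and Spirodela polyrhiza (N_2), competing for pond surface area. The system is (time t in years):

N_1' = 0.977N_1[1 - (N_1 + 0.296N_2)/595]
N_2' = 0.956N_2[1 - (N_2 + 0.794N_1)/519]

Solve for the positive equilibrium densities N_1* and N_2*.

N_1* ≈ 577, N_2* ≈ 60.9

Setting both brackets to zero gives the nullclines N_1 + 0.296N_2 = 595 and 0.794N_1 + N_2 = 519.
Substituting N_2 = 519 - 0.794N_1 into the first: N_1(1 - 0.296·0.794) = 595 - 0.296·519.
So N_1* = 441/0.765 = 577, and then N_2* = 519 - 0.794·577 = 60.9.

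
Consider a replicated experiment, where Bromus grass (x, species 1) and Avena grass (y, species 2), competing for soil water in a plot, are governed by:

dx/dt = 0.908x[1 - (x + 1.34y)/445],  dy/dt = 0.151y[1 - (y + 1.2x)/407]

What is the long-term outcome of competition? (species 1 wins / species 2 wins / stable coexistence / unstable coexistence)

Compare the nullcline intercepts: K1/α12 = 445/1.34 = 332 < K2 = 407; K2/α21 = 407/1.2 = 339 < K1 = 445.
Since both are reversed, neither can invade when rare; the interior point is a saddle.

unstable coexistence (outcome depends on initial conditions)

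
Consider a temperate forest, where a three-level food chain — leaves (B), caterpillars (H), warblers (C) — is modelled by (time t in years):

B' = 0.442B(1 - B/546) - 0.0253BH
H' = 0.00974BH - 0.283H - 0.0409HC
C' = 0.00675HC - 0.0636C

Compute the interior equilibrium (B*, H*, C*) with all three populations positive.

From dC/dt = 0: 0.00675H* = 0.0636, so H* = 9.42.
From dB/dt = 0: 0.442(1 - B*/546) = 0.0253·9.42, giving B* = 546·(1 - 0.539) = 252.
From dH/dt = 0: 0.00974·252 - 0.283 = 0.0409C*, so C* = 2.17/0.0409 = 53.

B* ≈ 252, H* ≈ 9.42, C* ≈ 53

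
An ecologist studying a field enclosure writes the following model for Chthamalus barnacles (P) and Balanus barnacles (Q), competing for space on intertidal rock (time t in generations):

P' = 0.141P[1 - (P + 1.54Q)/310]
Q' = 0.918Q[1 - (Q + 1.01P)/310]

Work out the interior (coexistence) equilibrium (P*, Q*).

P* ≈ 301, Q* ≈ 5.58

Setting both brackets to zero gives the nullclines P + 1.54Q = 310 and 1.01P + Q = 310.
Substituting Q = 310 - 1.01P into the first: P(1 - 1.54·1.01) = 310 - 1.54·310.
So P* = -167/-0.555 = 301, and then Q* = 310 - 1.01·301 = 5.58.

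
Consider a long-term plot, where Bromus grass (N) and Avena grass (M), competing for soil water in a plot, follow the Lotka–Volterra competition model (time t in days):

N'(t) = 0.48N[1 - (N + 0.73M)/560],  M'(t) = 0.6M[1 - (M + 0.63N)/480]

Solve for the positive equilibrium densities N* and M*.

Setting both brackets to zero gives the nullclines N + 0.73M = 560 and 0.63N + M = 480.
Substituting M = 480 - 0.63N into the first: N(1 - 0.73·0.63) = 560 - 0.73·480.
So N* = 210/0.54 = 388, and then M* = 480 - 0.63·388 = 236.

N* ≈ 388, M* ≈ 236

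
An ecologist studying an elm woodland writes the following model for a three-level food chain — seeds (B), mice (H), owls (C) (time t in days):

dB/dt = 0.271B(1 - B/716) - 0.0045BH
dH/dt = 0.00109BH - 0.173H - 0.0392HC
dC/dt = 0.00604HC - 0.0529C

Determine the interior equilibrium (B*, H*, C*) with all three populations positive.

From dC/dt = 0: 0.00604H* = 0.0529, so H* = 8.76.
From dB/dt = 0: 0.271(1 - B*/716) = 0.0045·8.76, giving B* = 716·(1 - 0.145) = 612.
From dH/dt = 0: 0.00109·612 - 0.173 = 0.0392C*, so C* = 0.494/0.0392 = 12.6.

B* ≈ 612, H* ≈ 8.76, C* ≈ 12.6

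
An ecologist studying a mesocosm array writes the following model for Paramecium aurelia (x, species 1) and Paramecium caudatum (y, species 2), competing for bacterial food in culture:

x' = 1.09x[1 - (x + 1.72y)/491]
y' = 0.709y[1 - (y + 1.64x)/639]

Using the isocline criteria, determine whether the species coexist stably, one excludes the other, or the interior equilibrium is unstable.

Compare the nullcline intercepts: K1/α12 = 491/1.72 = 285 < K2 = 639; K2/α21 = 639/1.64 = 390 < K1 = 491.
Since both are reversed, neither can invade when rare; the interior point is a saddle.

unstable coexistence (outcome depends on initial conditions)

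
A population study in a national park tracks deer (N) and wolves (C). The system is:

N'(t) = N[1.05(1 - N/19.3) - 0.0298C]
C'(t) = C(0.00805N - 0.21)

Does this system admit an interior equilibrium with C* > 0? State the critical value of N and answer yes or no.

Threshold N = 26.1; K < 26.1, so no, the predator goes extinct.

The predator equation gives dC/dt > 0 only when N > 0.21/0.00805 = 26.1.
Without the predator, N → K = 19.3. Since 19.3 < 26.1, the predator cannot invade.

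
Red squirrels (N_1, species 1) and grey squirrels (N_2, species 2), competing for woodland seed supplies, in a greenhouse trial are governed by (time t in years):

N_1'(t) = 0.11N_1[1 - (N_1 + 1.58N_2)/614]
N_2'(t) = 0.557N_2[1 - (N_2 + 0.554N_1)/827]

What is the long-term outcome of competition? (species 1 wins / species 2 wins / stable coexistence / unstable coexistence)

species 2 excludes species 1

Compare the nullcline intercepts: K1/α12 = 614/1.58 = 389 < K2 = 827; K2/α21 = 827/0.554 = 1490 > K1 = 614.
Since the inequalities point opposite ways, species 2 can invade but species 1 cannot.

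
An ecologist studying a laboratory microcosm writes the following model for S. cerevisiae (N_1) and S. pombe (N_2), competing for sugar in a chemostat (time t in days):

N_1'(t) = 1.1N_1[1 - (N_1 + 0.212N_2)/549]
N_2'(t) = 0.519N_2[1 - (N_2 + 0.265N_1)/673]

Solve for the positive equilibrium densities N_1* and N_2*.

N_1* ≈ 431, N_2* ≈ 559

Setting both brackets to zero gives the nullclines N_1 + 0.212N_2 = 549 and 0.265N_1 + N_2 = 673.
Substituting N_2 = 673 - 0.265N_1 into the first: N_1(1 - 0.212·0.265) = 549 - 0.212·673.
So N_1* = 406/0.944 = 431, and then N_2* = 673 - 0.265·431 = 559.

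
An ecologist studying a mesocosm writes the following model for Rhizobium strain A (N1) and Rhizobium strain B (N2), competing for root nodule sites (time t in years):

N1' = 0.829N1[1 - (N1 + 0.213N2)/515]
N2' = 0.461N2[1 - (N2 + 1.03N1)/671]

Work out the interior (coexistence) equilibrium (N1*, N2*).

Setting both brackets to zero gives the nullclines N1 + 0.213N2 = 515 and 1.03N1 + N2 = 671.
Substituting N2 = 671 - 1.03N1 into the first: N1(1 - 0.213·1.03) = 515 - 0.213·671.
So N1* = 372/0.781 = 477, and then N2* = 671 - 1.03·477 = 180.

N1* ≈ 477, N2* ≈ 180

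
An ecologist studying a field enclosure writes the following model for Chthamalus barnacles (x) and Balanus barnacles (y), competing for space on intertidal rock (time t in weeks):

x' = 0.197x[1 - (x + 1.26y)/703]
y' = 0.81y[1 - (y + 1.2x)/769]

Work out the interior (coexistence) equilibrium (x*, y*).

Setting both brackets to zero gives the nullclines x + 1.26y = 703 and 1.2x + y = 769.
Substituting y = 769 - 1.2x into the first: x(1 - 1.26·1.2) = 703 - 1.26·769.
So x* = -266/-0.512 = 519, and then y* = 769 - 1.2·519 = 146.

x* ≈ 519, y* ≈ 146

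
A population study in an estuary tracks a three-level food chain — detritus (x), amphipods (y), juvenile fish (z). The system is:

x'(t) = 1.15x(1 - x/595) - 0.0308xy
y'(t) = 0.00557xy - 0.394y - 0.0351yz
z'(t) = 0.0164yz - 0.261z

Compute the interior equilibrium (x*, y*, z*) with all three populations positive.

From dz/dt = 0: 0.0164y* = 0.261, so y* = 15.9.
From dx/dt = 0: 1.15(1 - x*/595) = 0.0308·15.9, giving x* = 595·(1 - 0.426) = 341.
From dy/dt = 0: 0.00557·341 - 0.394 = 0.0351z*, so z* = 1.51/0.0351 = 42.9.

x* ≈ 341, y* ≈ 15.9, z* ≈ 42.9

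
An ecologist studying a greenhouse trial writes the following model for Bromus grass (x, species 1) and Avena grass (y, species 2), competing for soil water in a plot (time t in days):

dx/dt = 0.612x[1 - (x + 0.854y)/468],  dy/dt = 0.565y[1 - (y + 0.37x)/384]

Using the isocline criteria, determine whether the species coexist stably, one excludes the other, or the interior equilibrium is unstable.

Compare the nullcline intercepts: K1/α12 = 468/0.854 = 548 > K2 = 384; K2/α21 = 384/0.37 = 1040 > K1 = 468.
Since both inequalities hold, each species can invade when rare, so the interior equilibrium is stable.

stable coexistence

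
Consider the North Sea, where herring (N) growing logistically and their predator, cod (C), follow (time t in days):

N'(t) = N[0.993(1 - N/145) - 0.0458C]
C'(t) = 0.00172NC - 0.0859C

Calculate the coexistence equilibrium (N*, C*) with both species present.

N* ≈ 49.9, C* ≈ 14.2

From dC/dt = 0 with C > 0: 0.00172N* = 0.0859, so N* = 49.9.
Substitute into dN/dt = 0: 0.993(1 - 49.9/145) = 0.0458C*.
The bracket is 0.656, giving C* = 0.651/0.0458 = 14.2.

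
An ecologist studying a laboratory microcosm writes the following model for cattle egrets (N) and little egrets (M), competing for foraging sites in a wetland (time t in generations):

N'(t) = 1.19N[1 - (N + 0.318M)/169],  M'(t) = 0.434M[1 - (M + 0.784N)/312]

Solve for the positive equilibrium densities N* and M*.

Setting both brackets to zero gives the nullclines N + 0.318M = 169 and 0.784N + M = 312.
Substituting M = 312 - 0.784N into the first: N(1 - 0.318·0.784) = 169 - 0.318·312.
So N* = 69.8/0.751 = 93, and then M* = 312 - 0.784·93 = 239.

N* ≈ 93, M* ≈ 239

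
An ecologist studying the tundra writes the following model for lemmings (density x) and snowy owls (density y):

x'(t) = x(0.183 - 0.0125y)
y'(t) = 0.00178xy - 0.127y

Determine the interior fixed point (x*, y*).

Set dy/dt = 0 with y > 0: 0.00178x - 0.127 = 0, so x* = 0.127/0.00178 = 71.3.
Set dx/dt = 0 with x > 0: 0.183 - 0.0125y = 0, so y* = 0.183/0.0125 = 14.6.

x* ≈ 71.3, y* ≈ 14.6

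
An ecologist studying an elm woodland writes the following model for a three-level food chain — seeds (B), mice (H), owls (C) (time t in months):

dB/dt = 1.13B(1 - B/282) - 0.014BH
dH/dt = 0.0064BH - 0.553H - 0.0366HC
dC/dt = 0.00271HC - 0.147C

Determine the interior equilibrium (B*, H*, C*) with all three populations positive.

From dC/dt = 0: 0.00271H* = 0.147, so H* = 54.2.
From dB/dt = 0: 1.13(1 - B*/282) = 0.014·54.2, giving B* = 282·(1 - 0.672) = 92.5.
From dH/dt = 0: 0.0064·92.5 - 0.553 = 0.0366C*, so C* = 0.0389/0.0366 = 1.06.

B* ≈ 92.5, H* ≈ 54.2, C* ≈ 1.06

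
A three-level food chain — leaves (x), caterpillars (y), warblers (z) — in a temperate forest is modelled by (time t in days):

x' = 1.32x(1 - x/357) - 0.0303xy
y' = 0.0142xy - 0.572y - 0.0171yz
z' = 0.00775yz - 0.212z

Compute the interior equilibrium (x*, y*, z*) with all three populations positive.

From dz/dt = 0: 0.00775y* = 0.212, so y* = 27.4.
From dx/dt = 0: 1.32(1 - x*/357) = 0.0303·27.4, giving x* = 357·(1 - 0.628) = 133.
From dy/dt = 0: 0.0142·133 - 0.572 = 0.0171z*, so z* = 1.31/0.0171 = 76.9.

x* ≈ 133, y* ≈ 27.4, z* ≈ 76.9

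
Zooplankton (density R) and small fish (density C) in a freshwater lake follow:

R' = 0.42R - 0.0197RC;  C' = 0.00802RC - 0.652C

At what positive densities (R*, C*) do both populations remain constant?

Set dC/dt = 0 with C > 0: 0.00802R - 0.652 = 0, so R* = 0.652/0.00802 = 81.3.
Set dR/dt = 0 with R > 0: 0.42 - 0.0197C = 0, so C* = 0.42/0.0197 = 21.3.

R* ≈ 81.3, C* ≈ 21.3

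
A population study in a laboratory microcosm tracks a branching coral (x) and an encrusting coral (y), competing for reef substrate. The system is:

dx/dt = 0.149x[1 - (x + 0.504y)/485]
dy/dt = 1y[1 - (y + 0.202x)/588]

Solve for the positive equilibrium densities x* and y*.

Setting both brackets to zero gives the nullclines x + 0.504y = 485 and 0.202x + y = 588.
Substituting y = 588 - 0.202x into the first: x(1 - 0.504·0.202) = 485 - 0.504·588.
So x* = 189/0.898 = 210, and then y* = 588 - 0.202·210 = 546.

x* ≈ 210, y* ≈ 546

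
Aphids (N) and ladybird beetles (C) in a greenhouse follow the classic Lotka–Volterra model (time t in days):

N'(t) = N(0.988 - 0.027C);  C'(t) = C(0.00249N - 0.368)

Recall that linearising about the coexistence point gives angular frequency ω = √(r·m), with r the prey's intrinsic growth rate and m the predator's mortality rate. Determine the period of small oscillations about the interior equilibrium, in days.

T ≈ 10.4 days

Here r = 0.988 and m = 0.368, so r·m = 0.364.
ω = √0.364 = 0.603 per day, hence T = 2π/ω ≈ 10.4 days.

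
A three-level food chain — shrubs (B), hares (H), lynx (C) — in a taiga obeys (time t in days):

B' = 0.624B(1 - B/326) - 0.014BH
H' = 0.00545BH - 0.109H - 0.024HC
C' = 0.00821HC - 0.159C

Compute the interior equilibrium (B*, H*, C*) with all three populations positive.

From dC/dt = 0: 0.00821H* = 0.159, so H* = 19.4.
From dB/dt = 0: 0.624(1 - B*/326) = 0.014·19.4, giving B* = 326·(1 - 0.435) = 184.
From dH/dt = 0: 0.00545·184 - 0.109 = 0.024C*, so C* = 0.896/0.024 = 37.3.

B* ≈ 184, H* ≈ 19.4, C* ≈ 37.3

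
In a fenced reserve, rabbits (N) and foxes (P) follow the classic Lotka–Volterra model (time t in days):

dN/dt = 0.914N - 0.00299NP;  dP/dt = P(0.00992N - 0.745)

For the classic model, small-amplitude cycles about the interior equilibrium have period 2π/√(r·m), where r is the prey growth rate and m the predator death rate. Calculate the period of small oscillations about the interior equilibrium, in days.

Here r = 0.914 and m = 0.745, so r·m = 0.681.
ω = √0.681 = 0.825 per day, hence T = 2π/ω ≈ 7.61 days.

T ≈ 7.61 days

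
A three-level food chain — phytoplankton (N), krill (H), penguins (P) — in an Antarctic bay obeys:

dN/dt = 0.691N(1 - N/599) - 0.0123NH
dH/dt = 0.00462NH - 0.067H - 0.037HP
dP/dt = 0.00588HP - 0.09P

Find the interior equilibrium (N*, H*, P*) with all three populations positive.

From dP/dt = 0: 0.00588H* = 0.09, so H* = 15.3.
From dN/dt = 0: 0.691(1 - N*/599) = 0.0123·15.3, giving N* = 599·(1 - 0.272) = 436.
From dH/dt = 0: 0.00462·436 - 0.067 = 0.037P*, so P* = 1.95/0.037 = 52.6.

N* ≈ 436, H* ≈ 15.3, P* ≈ 52.6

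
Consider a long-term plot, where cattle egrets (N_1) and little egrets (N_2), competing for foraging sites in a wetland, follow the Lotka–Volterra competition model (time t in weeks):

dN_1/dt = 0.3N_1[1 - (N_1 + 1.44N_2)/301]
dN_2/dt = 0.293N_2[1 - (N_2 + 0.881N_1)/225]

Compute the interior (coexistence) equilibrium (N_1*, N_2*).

N_1* ≈ 85.6, N_2* ≈ 150

Setting both brackets to zero gives the nullclines N_1 + 1.44N_2 = 301 and 0.881N_1 + N_2 = 225.
Substituting N_2 = 225 - 0.881N_1 into the first: N_1(1 - 1.44·0.881) = 301 - 1.44·225.
So N_1* = -23/-0.269 = 85.6, and then N_2* = 225 - 0.881·85.6 = 150.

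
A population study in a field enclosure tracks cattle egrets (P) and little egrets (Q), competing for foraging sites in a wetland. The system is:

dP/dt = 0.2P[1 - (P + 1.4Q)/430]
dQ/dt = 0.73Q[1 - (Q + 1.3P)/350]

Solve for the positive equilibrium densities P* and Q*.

P* ≈ 73.2, Q* ≈ 255

Setting both brackets to zero gives the nullclines P + 1.4Q = 430 and 1.3P + Q = 350.
Substituting Q = 350 - 1.3P into the first: P(1 - 1.4·1.3) = 430 - 1.4·350.
So P* = -60/-0.82 = 73.2, and then Q* = 350 - 1.3·73.2 = 255.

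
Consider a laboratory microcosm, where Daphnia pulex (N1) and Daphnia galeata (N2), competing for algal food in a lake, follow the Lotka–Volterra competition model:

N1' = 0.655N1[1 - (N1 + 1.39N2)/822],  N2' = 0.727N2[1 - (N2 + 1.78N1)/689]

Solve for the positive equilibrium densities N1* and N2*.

Setting both brackets to zero gives the nullclines N1 + 1.39N2 = 822 and 1.78N1 + N2 = 689.
Substituting N2 = 689 - 1.78N1 into the first: N1(1 - 1.39·1.78) = 822 - 1.39·689.
So N1* = -136/-1.47 = 92.1, and then N2* = 689 - 1.78·92.1 = 525.

N1* ≈ 92.1, N2* ≈ 525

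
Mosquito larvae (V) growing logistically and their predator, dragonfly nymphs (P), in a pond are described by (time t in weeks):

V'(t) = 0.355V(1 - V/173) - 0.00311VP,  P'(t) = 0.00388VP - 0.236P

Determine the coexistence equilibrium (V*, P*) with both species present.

From dP/dt = 0 with P > 0: 0.00388V* = 0.236, so V* = 60.8.
Substitute into dV/dt = 0: 0.355(1 - 60.8/173) = 0.00311P*.
The bracket is 0.648, giving P* = 0.23/0.00311 = 74.

V* ≈ 60.8, P* ≈ 74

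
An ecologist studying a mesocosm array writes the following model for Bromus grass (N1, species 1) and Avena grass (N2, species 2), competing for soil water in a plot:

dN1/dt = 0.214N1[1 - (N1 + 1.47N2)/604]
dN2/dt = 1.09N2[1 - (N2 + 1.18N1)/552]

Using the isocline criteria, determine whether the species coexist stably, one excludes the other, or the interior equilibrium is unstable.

Compare the nullcline intercepts: K1/α12 = 604/1.47 = 411 < K2 = 552; K2/α21 = 552/1.18 = 468 < K1 = 604.
Since both are reversed, neither can invade when rare; the interior point is a saddle.

unstable coexistence (outcome depends on initial conditions)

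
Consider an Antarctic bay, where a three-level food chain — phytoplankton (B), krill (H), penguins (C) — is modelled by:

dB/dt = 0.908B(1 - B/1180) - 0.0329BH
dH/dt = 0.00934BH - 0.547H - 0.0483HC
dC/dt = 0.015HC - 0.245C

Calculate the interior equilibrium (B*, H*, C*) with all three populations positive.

B* ≈ 482, H* ≈ 16.3, C* ≈ 81.8

From dC/dt = 0: 0.015H* = 0.245, so H* = 16.3.
From dB/dt = 0: 0.908(1 - B*/1180) = 0.0329·16.3, giving B* = 1180·(1 - 0.592) = 482.
From dH/dt = 0: 0.00934·482 - 0.547 = 0.0483C*, so C* = 3.95/0.0483 = 81.8.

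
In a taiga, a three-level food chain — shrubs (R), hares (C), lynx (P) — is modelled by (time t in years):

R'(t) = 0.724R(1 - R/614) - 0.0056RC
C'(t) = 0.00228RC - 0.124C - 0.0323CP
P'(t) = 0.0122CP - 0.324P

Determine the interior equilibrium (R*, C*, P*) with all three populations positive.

From dP/dt = 0: 0.0122C* = 0.324, so C* = 26.6.
From dR/dt = 0: 0.724(1 - R*/614) = 0.0056·26.6, giving R* = 614·(1 - 0.205) = 488.
From dC/dt = 0: 0.00228·488 - 0.124 = 0.0323P*, so P* = 0.988/0.0323 = 30.6.

R* ≈ 488, C* ≈ 26.6, P* ≈ 30.6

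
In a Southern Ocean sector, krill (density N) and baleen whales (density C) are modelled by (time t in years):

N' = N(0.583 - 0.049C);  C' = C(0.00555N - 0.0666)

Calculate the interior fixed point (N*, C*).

N* ≈ 12, C* ≈ 11.9

Set dC/dt = 0 with C > 0: 0.00555N - 0.0666 = 0, so N* = 0.0666/0.00555 = 12.
Set dN/dt = 0 with N > 0: 0.583 - 0.049C = 0, so C* = 0.583/0.049 = 11.9.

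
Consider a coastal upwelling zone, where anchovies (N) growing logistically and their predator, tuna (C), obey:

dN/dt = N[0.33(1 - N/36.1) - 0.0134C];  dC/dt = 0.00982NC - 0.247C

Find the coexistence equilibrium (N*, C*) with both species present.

N* ≈ 25.2, C* ≈ 7.47

From dC/dt = 0 with C > 0: 0.00982N* = 0.247, so N* = 25.2.
Substitute into dN/dt = 0: 0.33(1 - 25.2/36.1) = 0.0134C*.
The bracket is 0.303, giving C* = 0.1/0.0134 = 7.47.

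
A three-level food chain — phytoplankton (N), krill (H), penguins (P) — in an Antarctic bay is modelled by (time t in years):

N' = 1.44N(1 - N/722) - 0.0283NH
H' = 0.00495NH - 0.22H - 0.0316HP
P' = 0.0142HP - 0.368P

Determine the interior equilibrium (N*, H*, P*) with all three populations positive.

From dP/dt = 0: 0.0142H* = 0.368, so H* = 25.9.
From dN/dt = 0: 1.44(1 - N*/722) = 0.0283·25.9, giving N* = 722·(1 - 0.509) = 354.
From dH/dt = 0: 0.00495·354 - 0.22 = 0.0316P*, so P* = 1.53/0.0316 = 48.5.

N* ≈ 354, H* ≈ 25.9, P* ≈ 48.5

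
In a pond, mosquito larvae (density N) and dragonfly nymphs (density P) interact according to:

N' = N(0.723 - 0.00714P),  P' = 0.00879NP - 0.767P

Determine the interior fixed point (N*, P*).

N* ≈ 87.3, P* ≈ 101

Set dP/dt = 0 with P > 0: 0.00879N - 0.767 = 0, so N* = 0.767/0.00879 = 87.3.
Set dN/dt = 0 with N > 0: 0.723 - 0.00714P = 0, so P* = 0.723/0.00714 = 101.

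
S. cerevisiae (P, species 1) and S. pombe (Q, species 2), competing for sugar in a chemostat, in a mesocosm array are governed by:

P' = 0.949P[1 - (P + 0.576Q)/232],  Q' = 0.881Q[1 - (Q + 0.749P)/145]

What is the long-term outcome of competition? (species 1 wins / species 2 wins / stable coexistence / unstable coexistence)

species 1 excludes species 2

Compare the nullcline intercepts: K1/α12 = 232/0.576 = 403 > K2 = 145; K2/α21 = 145/0.749 = 194 < K1 = 232.
Since the inequalities point opposite ways, species 1 can invade but species 2 cannot.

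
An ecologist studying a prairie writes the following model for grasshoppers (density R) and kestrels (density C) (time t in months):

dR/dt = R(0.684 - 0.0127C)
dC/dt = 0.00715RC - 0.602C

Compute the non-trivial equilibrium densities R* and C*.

R* ≈ 84.2, C* ≈ 53.9

Set dC/dt = 0 with C > 0: 0.00715R - 0.602 = 0, so R* = 0.602/0.00715 = 84.2.
Set dR/dt = 0 with R > 0: 0.684 - 0.0127C = 0, so C* = 0.684/0.0127 = 53.9.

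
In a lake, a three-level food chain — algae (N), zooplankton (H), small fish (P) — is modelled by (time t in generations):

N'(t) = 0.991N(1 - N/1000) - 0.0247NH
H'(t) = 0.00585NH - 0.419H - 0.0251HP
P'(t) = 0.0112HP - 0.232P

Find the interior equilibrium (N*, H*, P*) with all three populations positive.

N* ≈ 484, H* ≈ 20.7, P* ≈ 96

From dP/dt = 0: 0.0112H* = 0.232, so H* = 20.7.
From dN/dt = 0: 0.991(1 - N*/1000) = 0.0247·20.7, giving N* = 1000·(1 - 0.516) = 484.
From dH/dt = 0: 0.00585·484 - 0.419 = 0.0251P*, so P* = 2.41/0.0251 = 96.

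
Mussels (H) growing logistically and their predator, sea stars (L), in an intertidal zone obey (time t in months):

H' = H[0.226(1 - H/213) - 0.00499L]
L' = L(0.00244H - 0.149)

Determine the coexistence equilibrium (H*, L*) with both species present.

From dL/dt = 0 with L > 0: 0.00244H* = 0.149, so H* = 61.1.
Substitute into dH/dt = 0: 0.226(1 - 61.1/213) = 0.00499L*.
The bracket is 0.713, giving L* = 0.161/0.00499 = 32.3.

H* ≈ 61.1, L* ≈ 32.3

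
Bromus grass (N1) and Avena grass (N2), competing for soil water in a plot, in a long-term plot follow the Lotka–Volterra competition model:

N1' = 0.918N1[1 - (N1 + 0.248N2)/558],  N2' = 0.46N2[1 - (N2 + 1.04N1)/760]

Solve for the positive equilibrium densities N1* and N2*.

Setting both brackets to zero gives the nullclines N1 + 0.248N2 = 558 and 1.04N1 + N2 = 760.
Substituting N2 = 760 - 1.04N1 into the first: N1(1 - 0.248·1.04) = 558 - 0.248·760.
So N1* = 370/0.742 = 498, and then N2* = 760 - 1.04·498 = 242.

N1* ≈ 498, N2* ≈ 242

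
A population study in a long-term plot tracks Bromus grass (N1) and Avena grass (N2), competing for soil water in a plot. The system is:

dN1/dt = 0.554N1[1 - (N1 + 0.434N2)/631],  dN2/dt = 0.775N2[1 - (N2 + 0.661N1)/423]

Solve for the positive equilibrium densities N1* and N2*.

Setting both brackets to zero gives the nullclines N1 + 0.434N2 = 631 and 0.661N1 + N2 = 423.
Substituting N2 = 423 - 0.661N1 into the first: N1(1 - 0.434·0.661) = 631 - 0.434·423.
So N1* = 447/0.713 = 627, and then N2* = 423 - 0.661·627 = 8.29.

N1* ≈ 627, N2* ≈ 8.29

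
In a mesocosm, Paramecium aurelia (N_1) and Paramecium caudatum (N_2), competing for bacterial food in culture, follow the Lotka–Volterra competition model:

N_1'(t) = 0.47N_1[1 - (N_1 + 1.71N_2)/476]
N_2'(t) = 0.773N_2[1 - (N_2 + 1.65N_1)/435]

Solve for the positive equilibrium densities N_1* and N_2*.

Setting both brackets to zero gives the nullclines N_1 + 1.71N_2 = 476 and 1.65N_1 + N_2 = 435.
Substituting N_2 = 435 - 1.65N_1 into the first: N_1(1 - 1.71·1.65) = 476 - 1.71·435.
So N_1* = -268/-1.82 = 147, and then N_2* = 435 - 1.65·147 = 192.

N_1* ≈ 147, N_2* ≈ 192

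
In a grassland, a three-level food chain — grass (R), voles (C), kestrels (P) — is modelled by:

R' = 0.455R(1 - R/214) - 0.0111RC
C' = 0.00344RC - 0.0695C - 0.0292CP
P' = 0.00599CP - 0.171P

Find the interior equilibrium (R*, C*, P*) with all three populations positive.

From dP/dt = 0: 0.00599C* = 0.171, so C* = 28.5.
From dR/dt = 0: 0.455(1 - R*/214) = 0.0111·28.5, giving R* = 214·(1 - 0.696) = 65.
From dC/dt = 0: 0.00344·65 - 0.0695 = 0.0292P*, so P* = 0.154/0.0292 = 5.27.

R* ≈ 65, C* ≈ 28.5, P* ≈ 5.27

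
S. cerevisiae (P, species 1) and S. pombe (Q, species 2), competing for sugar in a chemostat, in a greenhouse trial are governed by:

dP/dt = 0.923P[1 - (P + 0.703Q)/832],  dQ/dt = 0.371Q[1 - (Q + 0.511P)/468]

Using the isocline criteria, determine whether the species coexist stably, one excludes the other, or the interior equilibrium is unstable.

stable coexistence

Compare the nullcline intercepts: K1/α12 = 832/0.703 = 1180 > K2 = 468; K2/α21 = 468/0.511 = 916 > K1 = 832.
Since both inequalities hold, each species can invade when rare, so the interior equilibrium is stable.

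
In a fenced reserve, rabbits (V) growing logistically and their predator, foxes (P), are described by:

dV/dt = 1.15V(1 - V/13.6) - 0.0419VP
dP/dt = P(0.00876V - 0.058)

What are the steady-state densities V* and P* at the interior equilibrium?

From dP/dt = 0 with P > 0: 0.00876V* = 0.058, so V* = 6.62.
Substitute into dV/dt = 0: 1.15(1 - 6.62/13.6) = 0.0419P*.
The bracket is 0.513, giving P* = 0.59/0.0419 = 14.1.

V* ≈ 6.62, P* ≈ 14.1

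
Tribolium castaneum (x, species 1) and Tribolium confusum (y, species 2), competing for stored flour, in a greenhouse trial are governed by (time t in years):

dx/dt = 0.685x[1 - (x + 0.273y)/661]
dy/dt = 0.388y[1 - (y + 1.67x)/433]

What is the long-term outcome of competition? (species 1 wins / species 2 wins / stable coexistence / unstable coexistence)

Compare the nullcline intercepts: K1/α12 = 661/0.273 = 2420 > K2 = 433; K2/α21 = 433/1.67 = 259 < K1 = 661.
Since the inequalities point opposite ways, species 1 can invade but species 2 cannot.

species 1 excludes species 2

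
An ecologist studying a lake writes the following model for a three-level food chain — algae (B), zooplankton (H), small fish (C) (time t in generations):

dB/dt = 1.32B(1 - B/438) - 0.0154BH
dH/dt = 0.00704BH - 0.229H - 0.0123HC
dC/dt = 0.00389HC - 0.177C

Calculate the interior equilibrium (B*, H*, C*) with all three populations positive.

From dC/dt = 0: 0.00389H* = 0.177, so H* = 45.5.
From dB/dt = 0: 1.32(1 - B*/438) = 0.0154·45.5, giving B* = 438·(1 - 0.531) = 205.
From dH/dt = 0: 0.00704·205 - 0.229 = 0.0123C*, so C* = 1.22/0.0123 = 99.

B* ≈ 205, H* ≈ 45.5, C* ≈ 99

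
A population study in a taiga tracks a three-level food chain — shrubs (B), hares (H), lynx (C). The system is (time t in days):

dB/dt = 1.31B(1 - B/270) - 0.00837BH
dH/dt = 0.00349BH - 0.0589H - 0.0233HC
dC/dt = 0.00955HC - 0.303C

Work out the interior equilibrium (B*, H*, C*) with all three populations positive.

B* ≈ 215, H* ≈ 31.7, C* ≈ 29.7

From dC/dt = 0: 0.00955H* = 0.303, so H* = 31.7.
From dB/dt = 0: 1.31(1 - B*/270) = 0.00837·31.7, giving B* = 270·(1 - 0.203) = 215.
From dH/dt = 0: 0.00349·215 - 0.0589 = 0.0233C*, so C* = 0.692/0.0233 = 29.7.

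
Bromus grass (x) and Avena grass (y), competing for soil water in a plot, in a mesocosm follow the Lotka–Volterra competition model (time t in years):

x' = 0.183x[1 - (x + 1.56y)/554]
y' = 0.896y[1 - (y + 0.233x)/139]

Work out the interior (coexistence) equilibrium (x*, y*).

Setting both brackets to zero gives the nullclines x + 1.56y = 554 and 0.233x + y = 139.
Substituting y = 139 - 0.233x into the first: x(1 - 1.56·0.233) = 554 - 1.56·139.
So x* = 337/0.637 = 530, and then y* = 139 - 0.233·530 = 15.6.

x* ≈ 530, y* ≈ 15.6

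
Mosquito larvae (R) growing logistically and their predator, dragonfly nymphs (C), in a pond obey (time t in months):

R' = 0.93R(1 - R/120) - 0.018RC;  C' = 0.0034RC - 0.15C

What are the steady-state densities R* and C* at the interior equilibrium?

R* ≈ 44.1, C* ≈ 32.7

From dC/dt = 0 with C > 0: 0.0034R* = 0.15, so R* = 44.1.
Substitute into dR/dt = 0: 0.93(1 - 44.1/120) = 0.018C*.
The bracket is 0.632, giving C* = 0.588/0.018 = 32.7.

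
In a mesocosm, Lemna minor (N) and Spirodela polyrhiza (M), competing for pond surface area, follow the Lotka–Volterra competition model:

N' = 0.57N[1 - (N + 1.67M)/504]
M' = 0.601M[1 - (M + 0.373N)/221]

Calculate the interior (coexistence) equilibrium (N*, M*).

N* ≈ 358, M* ≈ 87.5

Setting both brackets to zero gives the nullclines N + 1.67M = 504 and 0.373N + M = 221.
Substituting M = 221 - 0.373N into the first: N(1 - 1.67·0.373) = 504 - 1.67·221.
So N* = 135/0.377 = 358, and then M* = 221 - 0.373·358 = 87.5.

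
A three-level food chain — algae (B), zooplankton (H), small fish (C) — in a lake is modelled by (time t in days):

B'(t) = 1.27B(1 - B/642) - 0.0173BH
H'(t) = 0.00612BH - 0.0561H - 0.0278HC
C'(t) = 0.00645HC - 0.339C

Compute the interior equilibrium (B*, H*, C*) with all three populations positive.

B* ≈ 182, H* ≈ 52.6, C* ≈ 38.1

From dC/dt = 0: 0.00645H* = 0.339, so H* = 52.6.
From dB/dt = 0: 1.27(1 - B*/642) = 0.0173·52.6, giving B* = 642·(1 - 0.716) = 182.
From dH/dt = 0: 0.00612·182 - 0.0561 = 0.0278C*, so C* = 1.06/0.0278 = 38.1.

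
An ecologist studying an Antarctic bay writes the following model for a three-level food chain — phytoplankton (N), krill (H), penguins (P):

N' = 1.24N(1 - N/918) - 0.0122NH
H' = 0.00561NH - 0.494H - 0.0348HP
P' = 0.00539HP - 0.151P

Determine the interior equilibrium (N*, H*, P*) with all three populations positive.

From dP/dt = 0: 0.00539H* = 0.151, so H* = 28.
From dN/dt = 0: 1.24(1 - N*/918) = 0.0122·28, giving N* = 918·(1 - 0.276) = 665.
From dH/dt = 0: 0.00561·665 - 0.494 = 0.0348P*, so P* = 3.24/0.0348 = 93.

N* ≈ 665, H* ≈ 28, P* ≈ 93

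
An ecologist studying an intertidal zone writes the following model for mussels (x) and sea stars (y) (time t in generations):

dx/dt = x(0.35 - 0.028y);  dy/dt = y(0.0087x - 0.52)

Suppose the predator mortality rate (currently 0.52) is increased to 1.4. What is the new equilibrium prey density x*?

x* ≈ 161

At the interior fixed point, setting dy/dt = 0 with y > 0 fixes x* = (predator death rate)/(xy coefficient) — independent of the other coefficients.
With the change, x* = 1.4/0.0087 = 161; it rises from 59.8.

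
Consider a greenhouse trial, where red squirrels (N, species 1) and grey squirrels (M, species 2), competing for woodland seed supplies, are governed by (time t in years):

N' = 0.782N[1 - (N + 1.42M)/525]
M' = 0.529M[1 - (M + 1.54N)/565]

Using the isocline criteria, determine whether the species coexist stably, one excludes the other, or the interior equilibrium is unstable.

unstable coexistence (outcome depends on initial conditions)

Compare the nullcline intercepts: K1/α12 = 525/1.42 = 370 < K2 = 565; K2/α21 = 565/1.54 = 367 < K1 = 525.
Since both are reversed, neither can invade when rare; the interior point is a saddle.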